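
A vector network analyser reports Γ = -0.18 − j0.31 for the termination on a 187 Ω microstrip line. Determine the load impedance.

Z_L ≈ 109 − j77.9 Ω

Z_L = Z_0·(1 + Γ)/(1 − Γ) = 187·(0.82 − j0.31)/(1.18 + j0.31)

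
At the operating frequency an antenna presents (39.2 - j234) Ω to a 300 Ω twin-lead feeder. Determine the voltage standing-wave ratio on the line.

VSWR ≈ 12.4

Γ = (Z_L − Z_0)/(Z_L + Z_0) = (-260.8 − j234)/(339.2 − j234)
|Γ| = 350/412 = 0.85
VSWR = (1 + |Γ|)/(1 − |Γ|) = 1.85/0.15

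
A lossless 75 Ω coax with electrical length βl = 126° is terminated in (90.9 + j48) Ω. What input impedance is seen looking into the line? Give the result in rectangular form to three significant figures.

tan(βl) = tan(126°) = -1.38
Z_in = Z_0·(Z_L + jZ_0·tanβl)/(Z_0 + jZ_L·tanβl)
     = 75·(90.9 − j55.2)/(141 − j125)

Z_in ≈ 41.6 + j7.56 Ω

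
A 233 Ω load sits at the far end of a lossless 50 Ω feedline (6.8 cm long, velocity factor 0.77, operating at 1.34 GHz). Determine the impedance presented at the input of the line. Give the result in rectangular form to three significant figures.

Z_in ≈ 26.3 + j56.8 Ω

λ = v/f = 0.77·c / 1.34 GHz = 0.172 m
βl = 2π·l/λ = 2π × 0.394 = 142°
tan(βl) = tan(142°) = -0.781
Z_in = Z_0·(Z_L + jZ_0·tanβl)/(Z_0 + jZ_L·tanβl)
     = 50·(233 − j39.1)/(50 − j182)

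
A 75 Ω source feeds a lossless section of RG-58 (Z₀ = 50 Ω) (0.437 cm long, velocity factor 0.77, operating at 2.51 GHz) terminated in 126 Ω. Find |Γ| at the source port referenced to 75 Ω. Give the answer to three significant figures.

λ = v/f = 0.77·c / 2.51 GHz = 0.092 m
βl = 2π·l/λ = 2π × 0.0475 = 17.1°
tan(βl) = 0.308
Z_in = Z_0·(Z_L + jZ_0·tanβl)/(Z_0 + jZ_L·tanβl) = 86.2 − j51.4 Ω
Γ_s = (Z_in − Z_s)/(Z_in + Z_s) = (11.2 − j51.4)/(161 − j51.4), |Γ_s| = 0.311

|Γ| ≈ 0.311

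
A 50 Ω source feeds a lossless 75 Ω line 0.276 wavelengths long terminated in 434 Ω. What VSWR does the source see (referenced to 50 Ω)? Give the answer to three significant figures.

βl = 2π × 0.276 = 99.4°
tan(βl) = -6.07
Z_in = Z_0·(Z_L + jZ_0·tanβl)/(Z_0 + jZ_L·tanβl) = 13.3 + j12 Ω
Γ_s = (Z_in − Z_s)/(Z_in + Z_s) = (-36.7 + j12)/(63.3 + j12), |Γ_s| = 0.599
VSWR = (1 + |Γ_s|)/(1 − |Γ_s|)

VSWR ≈ 3.99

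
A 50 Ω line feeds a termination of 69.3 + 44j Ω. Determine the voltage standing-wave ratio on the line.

VSWR ≈ 2.21

Γ = (Z_L − Z_0)/(Z_L + Z_0) = (19.3 + j44)/(119.3 + j44)
|Γ| = 48/127 = 0.378
VSWR = (1 + |Γ|)/(1 − |Γ|) = 1.38/0.622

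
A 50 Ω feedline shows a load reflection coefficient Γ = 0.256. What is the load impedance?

Z_L = Z_0·(1 + Γ)/(1 − Γ) = 50·(1.26)/(0.744)

Z_L ≈ 84.4 Ω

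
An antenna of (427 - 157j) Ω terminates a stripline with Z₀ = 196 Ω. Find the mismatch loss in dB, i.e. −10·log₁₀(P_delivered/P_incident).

mismatch loss ≈ 0.91 dB

Γ = (231 − j157)/(623 − j157), |Γ| = 0.435
|Γ|² = 0.189, so P_del/P_inc = 1 − |Γ|² = 0.811
ML = −10·log₁₀(1 − |Γ|²)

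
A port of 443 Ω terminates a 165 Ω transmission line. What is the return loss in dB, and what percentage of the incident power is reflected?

RL ≈ 6.8 dB; 20.9% of incident power reflected

Γ = (443 − 165)/(443 + 165) = 0.457
RL = −20·log₁₀(0.457) = 6.8 dB
P_refl/P_inc = |Γ|² = 0.209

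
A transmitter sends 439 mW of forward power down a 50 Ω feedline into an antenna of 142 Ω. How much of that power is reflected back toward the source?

Γ = (142 − 50)/(142 + 50) = 0.479
|Γ|² = 0.23
P_refl = |Γ|²·P_inc = 101 mW, P_del = (1 − |Γ|²)·P_inc = 338 mW

P_reflected ≈ 101 mW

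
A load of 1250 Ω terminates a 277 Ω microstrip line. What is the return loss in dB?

Γ = (1250 − 277)/(1250 + 277) = 0.637
RL = −20·log₁₀|Γ| = −20·log₁₀(0.637)

RL ≈ 3.91 dB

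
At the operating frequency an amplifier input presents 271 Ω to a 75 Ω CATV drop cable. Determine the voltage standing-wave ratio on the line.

Γ = (271 − 75)/(271 + 75) = 0.566
VSWR = (1 + 0.566)/(1 − 0.566)

VSWR ≈ 3.61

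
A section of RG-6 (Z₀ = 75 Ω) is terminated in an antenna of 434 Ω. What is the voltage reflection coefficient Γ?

Γ = (Z_L − Z_0)/(Z_L + Z_0) = (434 − 75)/(434 + 75) = 359/509

Γ = 0.705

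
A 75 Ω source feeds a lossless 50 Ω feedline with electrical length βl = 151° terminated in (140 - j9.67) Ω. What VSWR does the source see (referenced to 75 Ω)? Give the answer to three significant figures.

tan(βl) = -0.554
Z_in = Z_0·(Z_L + jZ_0·tanβl)/(Z_0 + jZ_L·tanβl) = 57.1 + j57.4 Ω
Γ_s = (Z_in − Z_s)/(Z_in + Z_s) = (-17.9 + j57.4)/(132 + j57.4), |Γ_s| = 0.417
VSWR = (1 + |Γ_s|)/(1 − |Γ_s|)

VSWR ≈ 2.43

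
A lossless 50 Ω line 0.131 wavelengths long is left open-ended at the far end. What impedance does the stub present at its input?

βl = 2π × 0.131 = 47.2°
tan(βl) = 1.08
For an open-ended stub, Z_in = −jZ_0·cot(βl) = −jZ_0/tan(βl)

Z_in ≈ −j46.4 Ω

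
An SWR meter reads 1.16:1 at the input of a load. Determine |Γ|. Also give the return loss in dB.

|Γ| ≈ 0.0741; return loss ≈ 22.6 dB

|Γ| = (S − 1)/(S + 1) = (1.16 − 1)/(1.16 + 1) = 0.16/2.16
RL = −20·log₁₀|Γ| = −20·log₁₀(0.0741)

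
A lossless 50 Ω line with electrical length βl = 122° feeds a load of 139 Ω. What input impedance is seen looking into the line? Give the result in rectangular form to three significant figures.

tan(βl) = tan(122°) = -1.6
Z_in = Z_0·(Z_L + jZ_0·tanβl)/(Z_0 + jZ_L·tanβl)
     = 50·(139 − j80)/(50 − j222)

Z_in ≈ 23.8 + j25.9 Ω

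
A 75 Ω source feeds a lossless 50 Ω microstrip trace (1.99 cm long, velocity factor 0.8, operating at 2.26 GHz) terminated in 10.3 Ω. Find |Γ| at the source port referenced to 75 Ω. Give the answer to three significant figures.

|Γ| ≈ 0.588

λ = v/f = 0.8·c / 2.26 GHz = 0.106 m
βl = 2π·l/λ = 2π × 0.187 = 67.5°
tan(βl) = 2.41
Z_in = Z_0·(Z_L + jZ_0·tanβl)/(Z_0 + jZ_L·tanβl) = 56.2 + j92.6 Ω
Γ_s = (Z_in − Z_s)/(Z_in + Z_s) = (-18.8 + j92.6)/(131 + j92.6), |Γ_s| = 0.588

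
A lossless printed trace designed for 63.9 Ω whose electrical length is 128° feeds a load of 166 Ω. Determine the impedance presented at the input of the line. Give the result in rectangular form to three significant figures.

Z_in ≈ 36.3 + j39 Ω

tan(βl) = tan(128°) = -1.28
Z_in = Z_0·(Z_L + jZ_0·tanβl)/(Z_0 + jZ_L·tanβl)
     = 63.9·(166 − j81.8)/(63.9 − j212)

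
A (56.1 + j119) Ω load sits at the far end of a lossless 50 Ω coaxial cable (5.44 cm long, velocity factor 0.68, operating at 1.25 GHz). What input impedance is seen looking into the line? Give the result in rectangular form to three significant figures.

Z_in ≈ 7.48 + j9.16 Ω

λ = v/f = 0.68·c / 1.25 GHz = 0.163 m
βl = 2π·l/λ = 2π × 0.333 = 120°
tan(βl) = tan(120°) = -1.73
Z_in = Z_0·(Z_L + jZ_0·tanβl)/(Z_0 + jZ_L·tanβl)
     = 50·(56.1 + j32.4)/(256 − j97.2)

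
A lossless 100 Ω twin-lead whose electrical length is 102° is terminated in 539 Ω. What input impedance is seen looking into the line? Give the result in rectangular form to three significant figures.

tan(βl) = tan(102°) = -4.7
Z_in = Z_0·(Z_L + jZ_0·tanβl)/(Z_0 + jZ_L·tanβl)
     = 100·(539 − j470)/(100 − j2540)

Z_in ≈ 19.4 + j20.5 Ω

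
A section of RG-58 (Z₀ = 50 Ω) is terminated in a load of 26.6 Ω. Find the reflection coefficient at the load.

Γ = (Z_L − Z_0)/(Z_L + Z_0) = (26.6 − 50)/(26.6 + 50) = -23.4/76.6

Γ = -0.305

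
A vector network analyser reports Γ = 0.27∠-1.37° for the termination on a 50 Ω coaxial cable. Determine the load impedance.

Z_L ≈ 87 − j1.21 Ω

Z_L = Z_0·(1 + Γ)/(1 − Γ) = 50·(1.27 − j0.00646)/(0.73 + j0.00646)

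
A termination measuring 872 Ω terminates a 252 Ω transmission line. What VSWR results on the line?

VSWR ≈ 3.46

Γ = (872 − 252)/(872 + 252) = 0.552
VSWR = (1 + 0.552)/(1 − 0.552)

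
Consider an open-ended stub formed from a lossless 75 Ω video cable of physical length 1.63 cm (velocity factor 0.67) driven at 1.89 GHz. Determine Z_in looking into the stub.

Z_in ≈ −j52.2 Ω

λ = v/f = 0.67·c / 1.89 GHz = 0.106 m
βl = 2π·l/λ = 2π × 0.153 = 55.2°
tan(βl) = 1.44
For an open-ended stub, Z_in = −jZ_0·cot(βl) = −jZ_0/tan(βl)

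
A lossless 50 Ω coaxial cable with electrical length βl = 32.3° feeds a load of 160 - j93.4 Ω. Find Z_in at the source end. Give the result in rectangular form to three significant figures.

Z_in ≈ 25.3 − j51.8 Ω

tan(βl) = tan(32.3°) = 0.632
Z_in = Z_0·(Z_L + jZ_0·tanβl)/(Z_0 + jZ_L·tanβl)
     = 50·(160 − j61.8)/(109 + j101)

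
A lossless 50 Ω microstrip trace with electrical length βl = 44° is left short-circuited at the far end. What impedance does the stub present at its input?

tan(βl) = 0.966
For a short-circuited stub, Z_in = jZ_0·tan(βl)

Z_in ≈ +j48.3 Ω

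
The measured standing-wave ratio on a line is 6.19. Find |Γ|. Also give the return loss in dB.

|Γ| = (S − 1)/(S + 1) = (6.19 − 1)/(6.19 + 1) = 5.19/7.19
RL = −20·log₁₀|Γ| = −20·log₁₀(0.722)

|Γ| ≈ 0.722; return loss ≈ 2.83 dB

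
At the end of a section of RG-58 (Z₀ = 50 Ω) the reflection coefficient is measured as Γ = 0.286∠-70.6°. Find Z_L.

Z_L ≈ 51.5 − j30.2 Ω

Z_L = Z_0·(1 + Γ)/(1 − Γ) = 50·(1.09 − j0.27)/(0.905 + j0.27)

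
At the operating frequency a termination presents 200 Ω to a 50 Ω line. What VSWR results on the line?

Γ = (200 − 50)/(200 + 50) = 0.6
VSWR = (1 + 0.6)/(1 − 0.6)

VSWR ≈ 4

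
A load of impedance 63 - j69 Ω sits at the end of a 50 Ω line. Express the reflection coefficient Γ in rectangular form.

Γ ≈ 0.355 − j0.394

Γ = (Z_L − Z_0)/(Z_L + Z_0) = (13 − j69)/(113 − j69)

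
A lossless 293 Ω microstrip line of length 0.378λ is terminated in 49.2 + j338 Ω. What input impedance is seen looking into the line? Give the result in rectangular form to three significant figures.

Z_in ≈ 21.2 + j28.1 Ω

βl = 2π × 0.378 = 136°
tan(βl) = tan(136°) = -0.963
Z_in = Z_0·(Z_L + jZ_0·tanβl)/(Z_0 + jZ_L·tanβl)
     = 293·(49.2 + j55.8)/(618 − j47.4)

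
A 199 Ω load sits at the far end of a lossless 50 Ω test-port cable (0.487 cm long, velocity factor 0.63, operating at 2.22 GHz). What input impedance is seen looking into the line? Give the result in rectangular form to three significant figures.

Z_in ≈ 70.2 − j86.1 Ω

λ = v/f = 0.63·c / 2.22 GHz = 0.0851 m
βl = 2π·l/λ = 2π × 0.0572 = 20.6°
tan(βl) = tan(20.6°) = 0.376
Z_in = Z_0·(Z_L + jZ_0·tanβl)/(Z_0 + jZ_L·tanβl)
     = 50·(199 + j18.8)/(50 + j74.8)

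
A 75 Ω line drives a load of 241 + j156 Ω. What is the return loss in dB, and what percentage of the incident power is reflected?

Γ = (166 + j156)/(316 + j156), |Γ| = 0.646
RL = −20·log₁₀(0.646) = 3.79 dB
P_refl/P_inc = |Γ|² = 0.418

RL ≈ 3.79 dB; 41.8% of incident power reflected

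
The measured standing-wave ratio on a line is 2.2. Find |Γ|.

|Γ| ≈ 0.375

|Γ| = (S − 1)/(S + 1) = (2.2 − 1)/(2.2 + 1) = 1.2/3.2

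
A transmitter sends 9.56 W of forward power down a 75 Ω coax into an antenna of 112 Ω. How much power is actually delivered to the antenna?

Γ = (112 − 75)/(112 + 75) = 0.198
|Γ|² = 0.0391
P_refl = |Γ|²·P_inc = 0.374 W, P_del = (1 − |Γ|²)·P_inc = 9.19 W

P_delivered ≈ 9.19 W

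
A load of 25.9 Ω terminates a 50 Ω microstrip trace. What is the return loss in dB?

Γ = (25.9 − 50)/(25.9 + 50) = -0.318
RL = −20·log₁₀|Γ| = −20·log₁₀(0.318)

RL ≈ 9.96 dB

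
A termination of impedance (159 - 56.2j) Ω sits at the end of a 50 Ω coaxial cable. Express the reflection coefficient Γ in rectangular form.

Γ ≈ 0.554 − j0.12

Γ = (Z_L − Z_0)/(Z_L + Z_0) = (109 − j56.2)/(209 − j56.2)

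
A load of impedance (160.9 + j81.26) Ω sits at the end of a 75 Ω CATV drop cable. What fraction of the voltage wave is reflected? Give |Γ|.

|Γ| ≈ 0.474

Γ = (Z_L − Z_0)/(Z_L + Z_0) = (85.9 + j81.26)/(235.9 + j81.26)
|Γ| = 118/250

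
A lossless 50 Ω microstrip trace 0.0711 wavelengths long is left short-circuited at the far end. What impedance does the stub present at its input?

Z_in ≈ +j24 Ω

βl = 2π × 0.0711 = 25.6°
tan(βl) = 0.479
For a short-circuited stub, Z_in = jZ_0·tan(βl)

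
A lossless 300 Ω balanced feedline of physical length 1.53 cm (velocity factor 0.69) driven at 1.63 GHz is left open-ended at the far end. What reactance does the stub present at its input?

X_in ≈ -318 Ω (capacitive)

λ = v/f = 0.69·c / 1.63 GHz = 0.127 m
βl = 2π·l/λ = 2π × 0.12 = 43.4°
tan(βl) = 0.945
For an open-ended stub, Z_in = −jZ_0·cot(βl) = −jZ_0/tan(βl)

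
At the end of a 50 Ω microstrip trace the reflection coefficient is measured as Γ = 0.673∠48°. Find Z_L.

Z_L ≈ 49.5 + j90.6 Ω

Z_L = Z_0·(1 + Γ)/(1 − Γ) = 50·(1.45 + j0.5)/(0.55 − j0.5)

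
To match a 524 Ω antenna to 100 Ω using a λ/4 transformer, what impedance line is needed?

Z_qwt ≈ 229 Ω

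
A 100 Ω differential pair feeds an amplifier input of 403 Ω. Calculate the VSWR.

VSWR ≈ 4.03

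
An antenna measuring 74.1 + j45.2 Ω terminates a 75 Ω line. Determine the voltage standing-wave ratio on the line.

Γ = (Z_L − Z_0)/(Z_L + Z_0) = (-0.9 + j45.2)/(149.1 + j45.2)
|Γ| = 45.2/156 = 0.29
VSWR = (1 + |Γ|)/(1 − |Γ|) = 1.29/0.71

VSWR ≈ 1.82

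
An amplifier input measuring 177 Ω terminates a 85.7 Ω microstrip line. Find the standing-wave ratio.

VSWR ≈ 2.07

Γ = (177 − 85.7)/(177 + 85.7) = 0.348
VSWR = (1 + 0.348)/(1 − 0.348)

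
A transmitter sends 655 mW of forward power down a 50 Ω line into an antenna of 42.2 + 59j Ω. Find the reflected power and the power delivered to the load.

P_reflected ≈ 194 mW; P_delivered ≈ 461 mW

|Γ| = |(-7.8 + j59)/(92.2 + j59)| = 0.544
|Γ|² = 0.296
P_refl = |Γ|²·P_inc = 194 mW, P_del = (1 − |Γ|²)·P_inc = 461 mW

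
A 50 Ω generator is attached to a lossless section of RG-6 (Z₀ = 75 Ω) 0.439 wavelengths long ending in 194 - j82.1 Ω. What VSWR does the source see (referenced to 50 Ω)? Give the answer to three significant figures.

VSWR ≈ 4.55

βl = 2π × 0.439 = 158°
tan(βl) = -0.403
Z_in = Z_0·(Z_L + jZ_0·tanβl)/(Z_0 + jZ_L·tanβl) = 161 + j99.7 Ω
Γ_s = (Z_in − Z_s)/(Z_in + Z_s) = (111 + j99.7)/(211 + j99.7), |Γ_s| = 0.639
VSWR = (1 + |Γ_s|)/(1 − |Γ_s|)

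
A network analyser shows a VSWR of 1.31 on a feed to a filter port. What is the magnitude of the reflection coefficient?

|Γ| ≈ 0.134

|Γ| = (S − 1)/(S + 1) = (1.31 − 1)/(1.31 + 1) = 0.31/2.31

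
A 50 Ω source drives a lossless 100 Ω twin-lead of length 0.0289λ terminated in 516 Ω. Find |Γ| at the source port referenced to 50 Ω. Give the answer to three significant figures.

|Γ| ≈ 0.819

βl = 2π × 0.0289 = 10.4°
tan(βl) = 0.184
Z_in = Z_0·(Z_L + jZ_0·tanβl)/(Z_0 + jZ_L·tanβl) = 281 − j248 Ω
Γ_s = (Z_in − Z_s)/(Z_in + Z_s) = (231 − j248)/(331 − j248), |Γ_s| = 0.819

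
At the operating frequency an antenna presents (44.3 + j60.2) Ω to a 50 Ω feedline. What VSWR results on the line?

VSWR ≈ 3.35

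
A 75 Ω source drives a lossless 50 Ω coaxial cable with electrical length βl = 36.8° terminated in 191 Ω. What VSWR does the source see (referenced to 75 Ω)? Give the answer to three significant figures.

tan(βl) = 0.748
Z_in = Z_0·(Z_L + jZ_0·tanβl)/(Z_0 + jZ_L·tanβl) = 32.5 − j55.5 Ω
Γ_s = (Z_in − Z_s)/(Z_in + Z_s) = (-42.5 − j55.5)/(107 − j55.5), |Γ_s| = 0.578
VSWR = (1 + |Γ_s|)/(1 − |Γ_s|)

VSWR ≈ 3.74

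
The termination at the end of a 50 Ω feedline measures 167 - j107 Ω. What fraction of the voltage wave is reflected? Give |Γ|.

|Γ| ≈ 0.655

Γ = (Z_L − Z_0)/(Z_L + Z_0) = (117 − j107)/(217 − j107)
|Γ| = 159/242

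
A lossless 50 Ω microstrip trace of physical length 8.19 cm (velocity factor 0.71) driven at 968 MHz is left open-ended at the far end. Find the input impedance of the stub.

λ = v/f = 0.71·c / 968 MHz = 0.22 m
βl = 2π·l/λ = 2π × 0.372 = 134°
tan(βl) = -1.04
For an open-ended stub, Z_in = −jZ_0·cot(βl) = −jZ_0/tan(βl)

Z_in ≈ +j48.3 Ω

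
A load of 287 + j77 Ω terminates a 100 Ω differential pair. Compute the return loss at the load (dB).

RL ≈ 5.81 dB

Γ = (187 + j77)/(387 + j77), |Γ| = 0.513
RL = −20·log₁₀|Γ| = −20·log₁₀(0.513)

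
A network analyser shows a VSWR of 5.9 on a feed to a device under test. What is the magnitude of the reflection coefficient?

|Γ| = (S − 1)/(S + 1) = (5.9 − 1)/(5.9 + 1) = 4.9/6.9

|Γ| ≈ 0.71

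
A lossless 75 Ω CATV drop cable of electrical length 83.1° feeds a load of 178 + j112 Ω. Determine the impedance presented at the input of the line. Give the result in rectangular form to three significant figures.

tan(βl) = tan(83.1°) = 8.26
Z_in = Z_0·(Z_L + jZ_0·tanβl)/(Z_0 + jZ_L·tanβl)
     = 75·(178 + j732)/(-851 + j1470)

Z_in ≈ 24 − j23 Ω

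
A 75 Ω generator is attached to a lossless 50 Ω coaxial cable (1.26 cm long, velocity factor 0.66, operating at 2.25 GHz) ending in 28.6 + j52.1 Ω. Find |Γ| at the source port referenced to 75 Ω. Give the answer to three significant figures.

|Γ| ≈ 0.474

λ = v/f = 0.66·c / 2.25 GHz = 0.088 m
βl = 2π·l/λ = 2π × 0.143 = 51.5°
tan(βl) = 1.26
Z_in = Z_0·(Z_L + jZ_0·tanβl)/(Z_0 + jZ_L·tanβl) = 120 − j91.7 Ω
Γ_s = (Z_in − Z_s)/(Z_in + Z_s) = (45 − j91.7)/(195 − j91.7), |Γ_s| = 0.474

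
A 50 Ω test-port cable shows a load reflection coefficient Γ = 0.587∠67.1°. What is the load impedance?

Z_L ≈ 36.9 + j60.9 Ω

Z_L = Z_0·(1 + Γ)/(1 − Γ) = 50·(1.23 + j0.541)/(0.772 − j0.541)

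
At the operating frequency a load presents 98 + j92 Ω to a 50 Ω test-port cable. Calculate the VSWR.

VSWR ≈ 3.94

Γ = (Z_L − Z_0)/(Z_L + Z_0) = (48 + j92)/(148 + j92)
|Γ| = 104/174 = 0.595
VSWR = (1 + |Γ|)/(1 − |Γ|) = 1.6/0.405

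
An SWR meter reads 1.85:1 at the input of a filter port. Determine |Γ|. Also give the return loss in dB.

|Γ| = (S − 1)/(S + 1) = (1.85 − 1)/(1.85 + 1) = 0.85/2.85
RL = −20·log₁₀|Γ| = −20·log₁₀(0.298)

|Γ| ≈ 0.298; return loss ≈ 10.5 dB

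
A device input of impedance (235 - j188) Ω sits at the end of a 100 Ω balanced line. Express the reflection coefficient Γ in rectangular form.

Γ ≈ 0.546 − j0.255

Γ = (Z_L − Z_0)/(Z_L + Z_0) = (135 − j188)/(335 − j188)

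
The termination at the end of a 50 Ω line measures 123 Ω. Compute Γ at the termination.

Γ = (Z_L − Z_0)/(Z_L + Z_0) = (123 − 50)/(123 + 50) = 73/173

Γ = 0.422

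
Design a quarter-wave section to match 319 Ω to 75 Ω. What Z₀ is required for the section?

Z_qwt ≈ 155 Ω

Z_qwt = √(Z_0·R_L) = √(75 × 319) = √23920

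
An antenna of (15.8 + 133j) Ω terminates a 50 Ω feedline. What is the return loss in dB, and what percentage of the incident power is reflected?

Γ = (-34.2 + j133)/(65.8 + j133), |Γ| = 0.925
RL = −20·log₁₀(0.925) = 0.673 dB
P_refl/P_inc = |Γ|² = 0.856

RL ≈ 0.673 dB; 85.6% of incident power reflected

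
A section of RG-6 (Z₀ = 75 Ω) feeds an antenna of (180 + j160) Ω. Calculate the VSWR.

Γ = (Z_L − Z_0)/(Z_L + Z_0) = (105 + j160)/(255 + j160)
|Γ| = 191/301 = 0.636
VSWR = (1 + |Γ|)/(1 − |Γ|) = 1.64/0.364

VSWR ≈ 4.49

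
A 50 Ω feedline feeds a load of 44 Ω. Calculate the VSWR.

Γ = (44 − 50)/(44 + 50) = -0.0638
VSWR = (1 + 0.0638)/(1 − 0.0638)

VSWR ≈ 1.14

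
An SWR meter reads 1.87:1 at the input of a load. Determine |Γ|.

|Γ| ≈ 0.303

|Γ| = (S − 1)/(S + 1) = (1.87 − 1)/(1.87 + 1) = 0.87/2.87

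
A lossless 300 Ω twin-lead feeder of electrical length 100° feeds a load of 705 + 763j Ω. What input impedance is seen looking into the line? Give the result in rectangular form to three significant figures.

tan(βl) = tan(100°) = -5.67
Z_in = Z_0·(Z_L + jZ_0·tanβl)/(Z_0 + jZ_L·tanβl)
     = 300·(705 − j938)/(4630 − j4000)

Z_in ≈ 56.3 − j12.2 Ω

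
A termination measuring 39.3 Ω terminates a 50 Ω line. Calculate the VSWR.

For a purely resistive load, VSWR = R_L/Z_0 or Z_0/R_L (whichever > 1) = 50/39.3

VSWR ≈ 1.27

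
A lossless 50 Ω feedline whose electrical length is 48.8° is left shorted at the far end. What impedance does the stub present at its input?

tan(βl) = 1.14
For a shorted stub, Z_in = jZ_0·tan(βl)

Z_in ≈ +j57.1 Ω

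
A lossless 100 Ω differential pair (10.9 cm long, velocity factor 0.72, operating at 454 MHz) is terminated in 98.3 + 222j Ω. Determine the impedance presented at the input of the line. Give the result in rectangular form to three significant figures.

λ = v/f = 0.72·c / 454 MHz = 0.476 m
βl = 2π·l/λ = 2π × 0.229 = 82.5°
tan(βl) = tan(82.5°) = 7.57
Z_in = Z_0·(Z_L + jZ_0·tanβl)/(Z_0 + jZ_L·tanβl)
     = 100·(98.3 + j979)/(-1580 + j744)

Z_in ≈ 18.8 − j53.1 Ω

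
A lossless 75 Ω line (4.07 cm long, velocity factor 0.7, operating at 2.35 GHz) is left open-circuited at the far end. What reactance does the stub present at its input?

X_in ≈ 261 Ω (inductive)

λ = v/f = 0.7·c / 2.35 GHz = 0.0894 m
βl = 2π·l/λ = 2π × 0.455 = 164°
tan(βl) = -0.287
For an open-circuited stub, Z_in = −jZ_0·cot(βl) = −jZ_0/tan(βl)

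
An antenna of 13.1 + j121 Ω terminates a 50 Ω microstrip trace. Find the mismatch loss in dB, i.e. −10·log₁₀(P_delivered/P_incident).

Γ = (-36.9 + j121)/(63.1 + j121), |Γ| = 0.927
|Γ|² = 0.859, so P_del/P_inc = 1 − |Γ|² = 0.141
ML = −10·log₁₀(1 − |Γ|²)

mismatch loss ≈ 8.52 dB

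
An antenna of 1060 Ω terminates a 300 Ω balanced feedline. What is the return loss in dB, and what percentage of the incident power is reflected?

RL ≈ 5.05 dB; 31.2% of incident power reflected

Γ = (1060 − 300)/(1060 + 300) = 0.559
RL = −20·log₁₀(0.559) = 5.05 dB
P_refl/P_inc = |Γ|² = 0.312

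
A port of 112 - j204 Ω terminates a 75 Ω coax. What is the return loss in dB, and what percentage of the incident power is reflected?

RL ≈ 2.51 dB; 56.1% of incident power reflected

Γ = (37 − j204)/(187 − j204), |Γ| = 0.749
RL = −20·log₁₀(0.749) = 2.51 dB
P_refl/P_inc = |Γ|² = 0.561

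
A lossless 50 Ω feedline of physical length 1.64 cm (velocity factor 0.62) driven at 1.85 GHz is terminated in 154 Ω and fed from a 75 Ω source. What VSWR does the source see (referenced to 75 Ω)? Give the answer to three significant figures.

VSWR ≈ 3.97

λ = v/f = 0.62·c / 1.85 GHz = 0.101 m
βl = 2π·l/λ = 2π × 0.163 = 58.7°
tan(βl) = 1.65
Z_in = Z_0·(Z_L + jZ_0·tanβl)/(Z_0 + jZ_L·tanβl) = 21.4 − j26.2 Ω
Γ_s = (Z_in − Z_s)/(Z_in + Z_s) = (-53.6 − j26.2)/(96.4 − j26.2), |Γ_s| = 0.597
VSWR = (1 + |Γ_s|)/(1 − |Γ_s|)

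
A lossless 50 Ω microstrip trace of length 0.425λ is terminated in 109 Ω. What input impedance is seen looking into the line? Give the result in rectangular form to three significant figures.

Z_in ≈ 61.5 + j42.8 Ω

βl = 2π × 0.425 = 153°
tan(βl) = tan(153°) = -0.51
Z_in = Z_0·(Z_L + jZ_0·tanβl)/(Z_0 + jZ_L·tanβl)
     = 50·(109 − j25.5)/(50 − j55.5)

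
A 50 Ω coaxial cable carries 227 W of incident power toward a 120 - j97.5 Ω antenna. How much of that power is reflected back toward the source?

P_reflected ≈ 85.1 W

|Γ| = |(70 − j97.5)/(170 − j97.5)| = 0.612
|Γ|² = 0.375
P_refl = |Γ|²·P_inc = 85.1 W, P_del = (1 − |Γ|²)·P_inc = 142 W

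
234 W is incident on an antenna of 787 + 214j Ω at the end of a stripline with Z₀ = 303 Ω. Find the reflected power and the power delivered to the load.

P_reflected ≈ 53.1 W; P_delivered ≈ 181 W

|Γ| = |(484 + j214)/(1090 + j214)| = 0.476
|Γ|² = 0.227
P_refl = |Γ|²·P_inc = 53.1 W, P_del = (1 − |Γ|²)·P_inc = 181 W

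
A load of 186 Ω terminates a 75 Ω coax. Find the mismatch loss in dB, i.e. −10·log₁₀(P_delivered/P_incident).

mismatch loss ≈ 0.866 dB

Γ = (186 − 75)/(186 + 75) = 0.425
|Γ|² = 0.181, so P_del/P_inc = 1 − |Γ|² = 0.819
ML = −10·log₁₀(1 − |Γ|²)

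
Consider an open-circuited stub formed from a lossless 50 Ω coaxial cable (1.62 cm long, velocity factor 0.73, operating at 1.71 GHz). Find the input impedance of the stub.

Z_in ≈ −j49.1 Ω

λ = v/f = 0.73·c / 1.71 GHz = 0.128 m
βl = 2π·l/λ = 2π × 0.126 = 45.5°
tan(βl) = 1.02
For an open-circuited stub, Z_in = −jZ_0·cot(βl) = −jZ_0/tan(βl)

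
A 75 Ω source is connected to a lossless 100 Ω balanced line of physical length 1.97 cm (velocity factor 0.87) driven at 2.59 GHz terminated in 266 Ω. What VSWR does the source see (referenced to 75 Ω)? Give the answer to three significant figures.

λ = v/f = 0.87·c / 2.59 GHz = 0.101 m
βl = 2π·l/λ = 2π × 0.195 = 70.4°
tan(βl) = 2.8
Z_in = Z_0·(Z_L + jZ_0·tanβl)/(Z_0 + jZ_L·tanβl) = 41.6 − j30.1 Ω
Γ_s = (Z_in − Z_s)/(Z_in + Z_s) = (-33.4 − j30.1)/(117 − j30.1), |Γ_s| = 0.373
VSWR = (1 + |Γ_s|)/(1 − |Γ_s|)

VSWR ≈ 2.19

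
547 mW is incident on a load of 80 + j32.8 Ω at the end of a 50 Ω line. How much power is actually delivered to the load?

|Γ| = |(30 + j32.8)/(130 + j32.8)| = 0.332
|Γ|² = 0.11
P_refl = |Γ|²·P_inc = 60.1 mW, P_del = (1 − |Γ|²)·P_inc = 487 mW

P_delivered ≈ 487 mW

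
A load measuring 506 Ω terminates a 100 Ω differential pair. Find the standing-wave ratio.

VSWR ≈ 5.06

For a purely resistive load, VSWR = R_L/Z_0 or Z_0/R_L (whichever > 1) = 506/100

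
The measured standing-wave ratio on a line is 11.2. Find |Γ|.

|Γ| = (S − 1)/(S + 1) = (11.2 − 1)/(11.2 + 1) = 10.2/12.2

|Γ| ≈ 0.836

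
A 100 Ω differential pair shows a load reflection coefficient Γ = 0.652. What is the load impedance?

Z_L = Z_0·(1 + Γ)/(1 − Γ) = 100·(1.65)/(0.348)

Z_L ≈ 475 Ω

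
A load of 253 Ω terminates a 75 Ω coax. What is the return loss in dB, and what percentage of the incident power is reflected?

Γ = (253 − 75)/(253 + 75) = 0.543
RL = −20·log₁₀(0.543) = 5.31 dB
P_refl/P_inc = |Γ|² = 0.295

RL ≈ 5.31 dB; 29.5% of incident power reflected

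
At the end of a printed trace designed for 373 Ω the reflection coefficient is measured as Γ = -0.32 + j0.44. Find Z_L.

Z_L = Z_0·(1 + Γ)/(1 − Γ) = 373·(0.68 + j0.44)/(1.32 − j0.44)

Z_L ≈ 136 + j170 Ω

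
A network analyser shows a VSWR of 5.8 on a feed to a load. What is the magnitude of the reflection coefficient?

|Γ| ≈ 0.706

|Γ| = (S − 1)/(S + 1) = (5.8 − 1)/(5.8 + 1) = 4.8/6.8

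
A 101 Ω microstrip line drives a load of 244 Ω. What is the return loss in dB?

Γ = (244 − 101)/(244 + 101) = 0.414
RL = −20·log₁₀|Γ| = −20·log₁₀(0.414)

RL ≈ 7.65 dB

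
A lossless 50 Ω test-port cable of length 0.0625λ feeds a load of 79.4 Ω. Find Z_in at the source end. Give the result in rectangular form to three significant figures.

Z_in ≈ 64.9 − j22 Ω

βl = 2π × 0.0625 = 22.5°
tan(βl) = tan(22.5°) = 0.414
Z_in = Z_0·(Z_L + jZ_0·tanβl)/(Z_0 + jZ_L·tanβl)
     = 50·(79.4 + j20.7)/(50 + j32.9)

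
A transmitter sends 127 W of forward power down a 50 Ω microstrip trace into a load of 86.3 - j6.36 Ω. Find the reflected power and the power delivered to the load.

P_reflected ≈ 9.26 W; P_delivered ≈ 118 W

|Γ| = |(36.3 − j6.36)/(136.3 − j6.36)| = 0.27
|Γ|² = 0.0729
P_refl = |Γ|²·P_inc = 9.26 W, P_del = (1 − |Γ|²)·P_inc = 118 W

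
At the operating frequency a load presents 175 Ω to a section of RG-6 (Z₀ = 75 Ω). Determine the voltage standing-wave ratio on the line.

VSWR ≈ 2.33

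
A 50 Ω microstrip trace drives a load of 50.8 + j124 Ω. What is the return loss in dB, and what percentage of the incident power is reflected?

RL ≈ 2.2 dB; 60.2% of incident power reflected

Γ = (0.8 + j124)/(100.8 + j124), |Γ| = 0.776
RL = −20·log₁₀(0.776) = 2.2 dB
P_refl/P_inc = |Γ|² = 0.602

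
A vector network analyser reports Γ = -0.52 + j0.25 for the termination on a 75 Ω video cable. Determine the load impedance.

Z_L = Z_0·(1 + Γ)/(1 − Γ) = 75·(0.48 + j0.25)/(1.52 − j0.25)

Z_L ≈ 21.1 + j15.8 Ω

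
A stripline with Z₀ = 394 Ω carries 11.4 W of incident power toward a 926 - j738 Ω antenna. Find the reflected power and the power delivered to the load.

|Γ| = |(532 − j738)/(1320 − j738)| = 0.602
|Γ|² = 0.362
P_refl = |Γ|²·P_inc = 4.13 W, P_del = (1 − |Γ|²)·P_inc = 7.27 W

P_reflected ≈ 4.13 W; P_delivered ≈ 7.27 W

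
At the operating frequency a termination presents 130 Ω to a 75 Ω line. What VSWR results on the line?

VSWR ≈ 1.73

Γ = (130 − 75)/(130 + 75) = 0.268
VSWR = (1 + 0.268)/(1 − 0.268)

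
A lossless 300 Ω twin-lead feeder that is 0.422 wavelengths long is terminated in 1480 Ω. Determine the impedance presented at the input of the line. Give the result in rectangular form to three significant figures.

βl = 2π × 0.422 = 152°
tan(βl) = tan(152°) = -0.534
Z_in = Z_0·(Z_L + jZ_0·tanβl)/(Z_0 + jZ_L·tanβl)
     = 300·(1480 − j160)/(300 − j790)

Z_in ≈ 240 + j471 Ω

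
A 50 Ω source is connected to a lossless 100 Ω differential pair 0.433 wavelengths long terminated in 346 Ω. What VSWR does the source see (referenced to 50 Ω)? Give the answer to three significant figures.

VSWR ≈ 6.11

βl = 2π × 0.433 = 156°
tan(βl) = -0.448
Z_in = Z_0·(Z_L + jZ_0·tanβl)/(Z_0 + jZ_L·tanβl) = 122 + j144 Ω
Γ_s = (Z_in − Z_s)/(Z_in + Z_s) = (72.2 + j144)/(172 + j144), |Γ_s| = 0.719
VSWR = (1 + |Γ_s|)/(1 − |Γ_s|)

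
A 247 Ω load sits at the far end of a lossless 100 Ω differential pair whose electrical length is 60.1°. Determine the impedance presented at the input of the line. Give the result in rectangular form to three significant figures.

Z_in ≈ 51.1 − j45.6 Ω

tan(βl) = tan(60.1°) = 1.74
Z_in = Z_0·(Z_L + jZ_0·tanβl)/(Z_0 + jZ_L·tanβl)
     = 100·(247 + j174)/(100 + j430)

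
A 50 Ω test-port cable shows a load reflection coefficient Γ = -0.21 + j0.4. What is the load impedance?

Z_L = Z_0·(1 + Γ)/(1 − Γ) = 50·(0.79 + j0.4)/(1.21 − j0.4)

Z_L ≈ 24.5 + j24.6 Ω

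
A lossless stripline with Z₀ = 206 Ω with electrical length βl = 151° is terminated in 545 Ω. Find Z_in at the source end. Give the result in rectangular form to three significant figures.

tan(βl) = tan(151°) = -0.554
Z_in = Z_0·(Z_L + jZ_0·tanβl)/(Z_0 + jZ_L·tanβl)
     = 206·(545 − j114)/(206 − j302)

Z_in ≈ 226 + j217 Ω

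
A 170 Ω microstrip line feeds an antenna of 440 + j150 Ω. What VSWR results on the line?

Γ = (Z_L − Z_0)/(Z_L + Z_0) = (270 + j150)/(610 + j150)
|Γ| = 309/628 = 0.492
VSWR = (1 + |Γ|)/(1 − |Γ|) = 1.49/0.508

VSWR ≈ 2.93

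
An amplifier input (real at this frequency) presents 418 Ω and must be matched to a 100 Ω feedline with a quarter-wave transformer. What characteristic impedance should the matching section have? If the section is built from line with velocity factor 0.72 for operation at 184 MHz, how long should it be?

Z_qwt = √(Z_0·R_L) = √(100 × 418) = √41800
λ = 0.72·c/f = 1.17 m, so l = λ/4 = 0.293 m

Z_qwt ≈ 204 Ω; length ≈ 29.3 cm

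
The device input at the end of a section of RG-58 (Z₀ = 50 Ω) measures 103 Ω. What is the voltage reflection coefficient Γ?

Γ = (Z_L − Z_0)/(Z_L + Z_0) = (103 − 50)/(103 + 50) = 53/153

Γ = 0.346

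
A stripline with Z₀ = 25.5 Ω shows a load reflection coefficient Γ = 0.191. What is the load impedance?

Z_L ≈ 37.5 Ω

Z_L = Z_0·(1 + Γ)/(1 − Γ) = 25.5·(1.19)/(0.809)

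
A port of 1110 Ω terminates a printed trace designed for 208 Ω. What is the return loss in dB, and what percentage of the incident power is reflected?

Γ = (1110 − 208)/(1110 + 208) = 0.684
RL = −20·log₁₀(0.684) = 3.29 dB
P_refl/P_inc = |Γ|² = 0.468

RL ≈ 3.29 dB; 46.8% of incident power reflected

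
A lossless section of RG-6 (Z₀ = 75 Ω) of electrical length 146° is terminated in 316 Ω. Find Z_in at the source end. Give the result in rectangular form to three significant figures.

tan(βl) = tan(146°) = -0.675
Z_in = Z_0·(Z_L + jZ_0·tanβl)/(Z_0 + jZ_L·tanβl)
     = 75·(316 − j50.6)/(75 − j213)

Z_in ≈ 50.7 + j93.4 Ω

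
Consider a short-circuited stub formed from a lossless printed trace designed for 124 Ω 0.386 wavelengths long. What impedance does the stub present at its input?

Z_in ≈ −j108 Ω

βl = 2π × 0.386 = 139°
tan(βl) = -0.871
For a short-circuited stub, Z_in = jZ_0·tan(βl)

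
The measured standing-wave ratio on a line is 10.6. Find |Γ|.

|Γ| = (S − 1)/(S + 1) = (10.6 − 1)/(10.6 + 1) = 9.6/11.6

|Γ| ≈ 0.828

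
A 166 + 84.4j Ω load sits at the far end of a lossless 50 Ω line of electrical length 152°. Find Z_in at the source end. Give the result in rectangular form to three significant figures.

tan(βl) = tan(152°) = -0.532
Z_in = Z_0·(Z_L + jZ_0·tanβl)/(Z_0 + jZ_L·tanβl)
     = 50·(166 + j57.8)/(94.9 − j88.3)

Z_in ≈ 31.7 + j60 Ω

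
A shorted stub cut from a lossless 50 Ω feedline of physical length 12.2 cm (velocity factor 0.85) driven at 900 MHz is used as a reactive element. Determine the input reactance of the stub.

λ = v/f = 0.85·c / 900 MHz = 0.283 m
βl = 2π·l/λ = 2π × 0.431 = 155°
tan(βl) = -0.466
For a shorted stub, Z_in = jZ_0·tan(βl)

X_in ≈ -23.3 Ω (capacitive)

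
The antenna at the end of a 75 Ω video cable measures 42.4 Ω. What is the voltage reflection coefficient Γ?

Γ = -0.278

Γ = (Z_L − Z_0)/(Z_L + Z_0) = (42.4 − 75)/(42.4 + 75) = -32.6/117.4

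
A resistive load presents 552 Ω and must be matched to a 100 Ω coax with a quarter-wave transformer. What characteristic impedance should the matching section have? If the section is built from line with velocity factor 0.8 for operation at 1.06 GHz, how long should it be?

Z_qwt ≈ 235 Ω; length ≈ 5.66 cm

Z_qwt = √(Z_0·R_L) = √(100 × 552) = √55200
λ = 0.8·c/f = 0.226 m, so l = λ/4 = 0.0566 m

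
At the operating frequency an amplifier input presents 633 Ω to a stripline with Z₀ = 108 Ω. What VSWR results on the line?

Γ = (633 − 108)/(633 + 108) = 0.709
VSWR = (1 + 0.709)/(1 − 0.709)

VSWR ≈ 5.86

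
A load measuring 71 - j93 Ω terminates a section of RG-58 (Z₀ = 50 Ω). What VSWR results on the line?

Γ = (Z_L − Z_0)/(Z_L + Z_0) = (21 − j93)/(121 − j93)
|Γ| = 95.3/153 = 0.625
VSWR = (1 + |Γ|)/(1 − |Γ|) = 1.62/0.375

VSWR ≈ 4.33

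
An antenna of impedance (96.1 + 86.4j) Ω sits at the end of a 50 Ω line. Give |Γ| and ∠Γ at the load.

Γ ≈ 0.577 ∠ 31.3°

Γ = (Z_L − Z_0)/(Z_L + Z_0) = (46.1 + j86.4)/(146.1 + j86.4)
|Γ| = 97.9/170 = 0.577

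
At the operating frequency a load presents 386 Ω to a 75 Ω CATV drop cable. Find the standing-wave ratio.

Γ = (386 − 75)/(386 + 75) = 0.675
VSWR = (1 + 0.675)/(1 − 0.675)

VSWR ≈ 5.15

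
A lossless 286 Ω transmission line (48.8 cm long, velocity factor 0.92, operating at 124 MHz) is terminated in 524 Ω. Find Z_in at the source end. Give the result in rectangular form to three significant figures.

λ = v/f = 0.92·c / 124 MHz = 2.23 m
βl = 2π·l/λ = 2π × 0.219 = 78.9°
tan(βl) = tan(78.9°) = 5.11
Z_in = Z_0·(Z_L + jZ_0·tanβl)/(Z_0 + jZ_L·tanβl)
     = 286·(524 + j1460)/(286 + j2680)

Z_in ≈ 160 − j38.8 Ω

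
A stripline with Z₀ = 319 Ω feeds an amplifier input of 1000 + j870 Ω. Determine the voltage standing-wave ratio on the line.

VSWR ≈ 5.65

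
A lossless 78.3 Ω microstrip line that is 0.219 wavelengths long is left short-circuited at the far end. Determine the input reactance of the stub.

X_in ≈ 397 Ω (inductive)

βl = 2π × 0.219 = 78.8°
tan(βl) = 5.07
For a short-circuited stub, Z_in = jZ_0·tan(βl)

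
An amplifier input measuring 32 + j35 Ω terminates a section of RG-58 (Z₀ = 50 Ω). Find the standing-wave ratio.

VSWR ≈ 2.58

Γ = (Z_L − Z_0)/(Z_L + Z_0) = (-18 + j35)/(82 + j35)
|Γ| = 39.4/89.2 = 0.441
VSWR = (1 + |Γ|)/(1 − |Γ|) = 1.44/0.559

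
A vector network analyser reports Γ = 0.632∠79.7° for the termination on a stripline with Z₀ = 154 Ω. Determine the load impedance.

Z_L = Z_0·(1 + Γ)/(1 − Γ) = 154·(1.11 + j0.622)/(0.887 − j0.622)

Z_L ≈ 78.8 + j163 Ω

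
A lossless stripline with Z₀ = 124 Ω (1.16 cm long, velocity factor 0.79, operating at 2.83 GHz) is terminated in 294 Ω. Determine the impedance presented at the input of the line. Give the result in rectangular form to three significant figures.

Z_in ≈ 79.4 − j76.3 Ω

λ = v/f = 0.79·c / 2.83 GHz = 0.0837 m
βl = 2π·l/λ = 2π × 0.139 = 49.9°
tan(βl) = tan(49.9°) = 1.19
Z_in = Z_0·(Z_L + jZ_0·tanβl)/(Z_0 + jZ_L·tanβl)
     = 124·(294 + j147)/(124 + j349)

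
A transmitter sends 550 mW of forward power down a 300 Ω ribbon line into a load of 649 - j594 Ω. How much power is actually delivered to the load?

P_delivered ≈ 342 mW

|Γ| = |(349 − j594)/(949 − j594)| = 0.615
|Γ|² = 0.379
P_refl = |Γ|²·P_inc = 208 mW, P_del = (1 − |Γ|²)·P_inc = 342 mW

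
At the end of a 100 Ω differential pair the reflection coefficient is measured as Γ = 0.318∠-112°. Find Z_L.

Z_L ≈ 67.1 − j44 Ω

Z_L = Z_0·(1 + Γ)/(1 − Γ) = 100·(0.881 − j0.295)/(1.12 + j0.295)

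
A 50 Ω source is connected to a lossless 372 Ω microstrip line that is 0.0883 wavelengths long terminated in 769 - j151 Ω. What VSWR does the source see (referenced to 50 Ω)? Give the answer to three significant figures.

βl = 2π × 0.0883 = 31.8°
tan(βl) = 0.62
Z_in = Z_0·(Z_L + jZ_0·tanβl)/(Z_0 + jZ_L·tanβl) = 332 − j276 Ω
Γ_s = (Z_in − Z_s)/(Z_in + Z_s) = (282 − j276)/(382 − j276), |Γ_s| = 0.837
VSWR = (1 + |Γ_s|)/(1 − |Γ_s|)

VSWR ≈ 11.3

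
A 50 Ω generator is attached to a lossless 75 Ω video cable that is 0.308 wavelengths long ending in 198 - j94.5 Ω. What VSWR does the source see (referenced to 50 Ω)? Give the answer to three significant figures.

VSWR ≈ 2.96

βl = 2π × 0.308 = 111°
tan(βl) = -2.62
Z_in = Z_0·(Z_L + jZ_0·tanβl)/(Z_0 + jZ_L·tanβl) = 29.3 + j38.4 Ω
Γ_s = (Z_in − Z_s)/(Z_in + Z_s) = (-20.7 + j38.4)/(79.3 + j38.4), |Γ_s| = 0.495
VSWR = (1 + |Γ_s|)/(1 − |Γ_s|)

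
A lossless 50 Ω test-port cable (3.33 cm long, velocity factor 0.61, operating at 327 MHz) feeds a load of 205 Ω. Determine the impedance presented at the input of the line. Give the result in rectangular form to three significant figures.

Z_in ≈ 65.9 − j86.5 Ω

λ = v/f = 0.61·c / 327 MHz = 0.56 m
βl = 2π·l/λ = 2π × 0.0595 = 21.4°
tan(βl) = tan(21.4°) = 0.392
Z_in = Z_0·(Z_L + jZ_0·tanβl)/(Z_0 + jZ_L·tanβl)
     = 50·(205 + j19.6)/(50 + j80.4)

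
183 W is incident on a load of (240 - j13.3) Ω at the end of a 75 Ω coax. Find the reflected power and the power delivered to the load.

|Γ| = |(165 − j13.3)/(315 − j13.3)| = 0.525
|Γ|² = 0.276
P_refl = |Γ|²·P_inc = 50.4 W, P_del = (1 − |Γ|²)·P_inc = 133 W

P_reflected ≈ 50.4 W; P_delivered ≈ 133 W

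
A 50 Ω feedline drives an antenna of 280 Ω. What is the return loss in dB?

Γ = (280 − 50)/(280 + 50) = 0.697
RL = −20·log₁₀|Γ| = −20·log₁₀(0.697)

RL ≈ 3.14 dB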